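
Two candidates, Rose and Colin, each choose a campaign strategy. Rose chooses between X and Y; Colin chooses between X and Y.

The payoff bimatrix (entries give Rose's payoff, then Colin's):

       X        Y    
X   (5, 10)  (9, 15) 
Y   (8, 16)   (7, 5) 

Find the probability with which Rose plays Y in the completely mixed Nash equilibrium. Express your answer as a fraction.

5/16

Let p be the probability that Rose plays X. In a completely mixed equilibrium, Colin must be indifferent between X and Y.
Colin's expected payoff from X is 10p + 16(1−p); from Y it is 15p + 5(1−p).
Setting these equal: −6p + 16 = 10p + 5, so p = 11/16.
Therefore Rose plays Y with probability 1 − 11/16 = 5/16.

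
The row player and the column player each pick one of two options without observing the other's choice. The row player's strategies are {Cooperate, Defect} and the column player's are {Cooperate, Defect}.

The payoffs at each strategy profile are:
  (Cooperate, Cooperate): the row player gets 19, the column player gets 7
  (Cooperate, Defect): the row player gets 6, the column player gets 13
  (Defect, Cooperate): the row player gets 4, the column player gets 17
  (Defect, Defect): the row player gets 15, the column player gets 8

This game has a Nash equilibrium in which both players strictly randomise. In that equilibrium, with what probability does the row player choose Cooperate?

Let p be the probability that the row player plays Cooperate. In a completely mixed equilibrium, the column player must be indifferent between Cooperate and Defect.
The column player's expected payoff from Cooperate is 7p + 17(1−p); from Defect it is 13p + 8(1−p).
Setting these equal: −10p + 17 = 5p + 8, so p = 3/5.

3/5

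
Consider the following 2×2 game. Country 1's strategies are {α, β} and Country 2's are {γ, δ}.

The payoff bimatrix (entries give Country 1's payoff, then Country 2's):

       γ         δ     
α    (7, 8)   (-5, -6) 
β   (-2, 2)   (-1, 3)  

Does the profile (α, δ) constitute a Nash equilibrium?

At (α, δ), Country 1 earns -5; switching to β would give -1, so Country 1 would deviate.
Country 2 earns -6; switching to γ would give 8, so Country 2 would deviate.
Since at least one player can profitably deviate, this is not a Nash equilibrium.

No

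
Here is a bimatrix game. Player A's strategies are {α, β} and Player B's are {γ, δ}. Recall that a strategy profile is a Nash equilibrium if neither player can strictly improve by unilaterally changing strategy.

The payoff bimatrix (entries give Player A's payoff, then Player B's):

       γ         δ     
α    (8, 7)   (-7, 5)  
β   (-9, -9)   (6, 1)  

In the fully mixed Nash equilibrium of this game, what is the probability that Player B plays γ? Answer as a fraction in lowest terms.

13/30

Let y be the probability that Player B plays γ. In a completely mixed equilibrium, Player A must be indifferent between α and β.
Player A's expected payoff from α is 8y − 7(1−y); from β it is −9y + 6(1−y).
Setting these equal: 15y − 7 = −15y + 6, so y = 13/30.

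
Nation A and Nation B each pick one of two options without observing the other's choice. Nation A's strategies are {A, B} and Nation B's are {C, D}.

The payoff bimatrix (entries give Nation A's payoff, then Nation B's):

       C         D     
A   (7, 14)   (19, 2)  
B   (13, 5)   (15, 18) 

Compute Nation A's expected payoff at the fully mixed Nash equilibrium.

First find q, the probability Nation B plays C, from Nation A's indifference between A and B: 7q + 19(1−q) = 13q + 15(1−q), giving q = 2/5.
Since Nation A is indifferent in equilibrium, Nation A's expected payoff equals the payoff from either row against (2/5, 3/5). Using A: 7(2/5) + 19(3/5) = 71/5.

71/5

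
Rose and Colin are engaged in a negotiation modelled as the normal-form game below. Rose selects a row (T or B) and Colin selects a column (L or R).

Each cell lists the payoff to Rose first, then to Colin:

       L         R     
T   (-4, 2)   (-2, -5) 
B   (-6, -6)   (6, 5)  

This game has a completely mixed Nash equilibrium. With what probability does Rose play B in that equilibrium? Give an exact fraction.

Let r be the probability that Rose plays T. In a completely mixed equilibrium, Colin must be indifferent between L and R.
Colin's expected payoff from L is 2r − 6(1−r); from R it is −5r + 5(1−r).
Setting these equal: 8r − 6 = −10r + 5, so r = 11/18.
Therefore Rose plays B with probability 1 − 11/18 = 7/18.

7/18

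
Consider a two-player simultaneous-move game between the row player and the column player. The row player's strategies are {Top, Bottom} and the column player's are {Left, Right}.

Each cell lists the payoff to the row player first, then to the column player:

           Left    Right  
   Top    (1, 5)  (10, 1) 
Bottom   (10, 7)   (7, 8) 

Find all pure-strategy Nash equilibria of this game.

none

(Top, Left): the row player prefers Bottom (10 > 1) — not an equilibrium.
(Top, Right): the column player prefers Left (5 > 1) — not an equilibrium.
(Bottom, Left): the column player prefers Right (8 > 7) — not an equilibrium.
(Bottom, Right): the row player prefers Top (10 > 7) — not an equilibrium.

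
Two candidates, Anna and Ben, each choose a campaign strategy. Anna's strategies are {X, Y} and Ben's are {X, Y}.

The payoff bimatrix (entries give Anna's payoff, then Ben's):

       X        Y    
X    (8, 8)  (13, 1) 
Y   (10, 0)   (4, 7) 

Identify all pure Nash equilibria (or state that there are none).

(X, X): Anna prefers Y (10 > 8) — not an equilibrium.
(X, Y): Ben prefers X (8 > 1) — not an equilibrium.
(Y, X): Ben prefers Y (7 > 0) — not an equilibrium.
(Y, Y): Anna prefers X (13 > 4) — not an equilibrium.

none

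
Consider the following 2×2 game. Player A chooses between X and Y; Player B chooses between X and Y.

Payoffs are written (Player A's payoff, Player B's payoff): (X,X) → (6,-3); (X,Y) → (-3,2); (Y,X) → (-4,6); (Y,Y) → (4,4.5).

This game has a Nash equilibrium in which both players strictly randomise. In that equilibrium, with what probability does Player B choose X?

7/17

Let q be the probability that Player B plays X. In a completely mixed equilibrium, Player A must be indifferent between X and Y.
Player A's expected payoff from X is 6q − 3(1−q); from Y it is −4q + 4(1−q).
Setting these equal: 9q − 3 = −8q + 4, so q = 7/17.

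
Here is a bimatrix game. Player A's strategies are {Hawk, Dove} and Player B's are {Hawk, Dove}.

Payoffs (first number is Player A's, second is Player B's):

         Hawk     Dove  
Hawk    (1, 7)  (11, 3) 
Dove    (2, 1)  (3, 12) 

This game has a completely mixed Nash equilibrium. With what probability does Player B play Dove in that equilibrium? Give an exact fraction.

Let y be the probability that Player B plays Hawk. In a completely mixed equilibrium, Player A must be indifferent between Hawk and Dove.
Player A's expected payoff from Hawk is y + 11(1−y); from Dove it is 2y + 3(1−y).
Setting these equal: −10y + 11 = −y + 3, so y = 8/9.
Therefore Player B plays Dove with probability 1 − 8/9 = 1/9.

1/9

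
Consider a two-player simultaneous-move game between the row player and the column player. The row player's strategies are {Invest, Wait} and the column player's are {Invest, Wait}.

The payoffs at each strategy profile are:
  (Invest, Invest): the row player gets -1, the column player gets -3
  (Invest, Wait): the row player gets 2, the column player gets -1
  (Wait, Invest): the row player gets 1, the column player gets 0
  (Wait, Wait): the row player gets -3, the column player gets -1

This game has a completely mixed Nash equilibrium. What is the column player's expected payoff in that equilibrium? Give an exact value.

-1

First find p, the probability the row player plays Invest, from the column player's indifference between Invest and Wait: −3p = −p − (1−p), giving p = 1/3.
Since the column player is indifferent in equilibrium, the column player's expected payoff equals the payoff from either column against (1/3, 2/3). Using Invest: −3(1/3) = -1.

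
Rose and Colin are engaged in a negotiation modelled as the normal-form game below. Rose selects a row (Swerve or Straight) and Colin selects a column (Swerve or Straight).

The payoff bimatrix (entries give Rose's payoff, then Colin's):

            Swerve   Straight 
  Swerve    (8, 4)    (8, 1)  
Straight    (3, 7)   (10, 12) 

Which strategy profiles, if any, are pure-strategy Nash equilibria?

(Swerve, Swerve): Rose gets 8 ≥ 3 from Straight, and Colin gets 4 ≥ 1 from Straight — Nash equilibrium.
(Swerve, Straight): Rose prefers Straight (10 > 8); Colin prefers Swerve (4 > 1) — not an equilibrium.
(Straight, Swerve): Rose prefers Swerve (8 > 3); Colin prefers Straight (12 > 7) — not an equilibrium.
(Straight, Straight): Rose gets 10 ≥ 8 from Swerve, and Colin gets 12 ≥ 7 from Swerve — Nash equilibrium.

(Swerve, Swerve) and (Straight, Straight)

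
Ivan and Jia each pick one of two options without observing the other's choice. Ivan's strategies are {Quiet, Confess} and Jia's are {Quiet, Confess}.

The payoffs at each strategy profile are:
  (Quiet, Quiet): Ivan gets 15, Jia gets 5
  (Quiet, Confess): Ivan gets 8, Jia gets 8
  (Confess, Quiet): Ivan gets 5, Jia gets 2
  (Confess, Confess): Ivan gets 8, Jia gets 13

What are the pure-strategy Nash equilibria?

(Quiet, Confess) and (Confess, Confess)

(Quiet, Quiet): Jia prefers Confess (8 > 5) — not an equilibrium.
(Quiet, Confess): Ivan gets 8 ≥ 8 from Confess, and Jia gets 8 ≥ 5 from Quiet — Nash equilibrium.
(Confess, Quiet): Ivan prefers Quiet (15 > 5); Jia prefers Confess (13 > 2) — not an equilibrium.
(Confess, Confess): Ivan gets 8 ≥ 8 from Quiet, and Jia gets 13 ≥ 2 from Quiet — Nash equilibrium.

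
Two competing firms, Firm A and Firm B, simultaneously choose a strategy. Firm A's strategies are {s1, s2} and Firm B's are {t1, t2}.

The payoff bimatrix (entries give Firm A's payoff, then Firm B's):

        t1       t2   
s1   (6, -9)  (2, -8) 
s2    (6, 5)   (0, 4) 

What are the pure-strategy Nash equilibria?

(s1, t2) and (s2, t1)

(s1, t1): Firm B prefers t2 (-8 > -9) — not an equilibrium.
(s1, t2): Firm A gets 2 ≥ 0 from s2, and Firm B gets -8 ≥ -9 from t1 — Nash equilibrium.
(s2, t1): Firm A gets 6 ≥ 6 from s1, and Firm B gets 5 ≥ 4 from t2 — Nash equilibrium.
(s2, t2): Firm A prefers s1 (2 > 0); Firm B prefers t1 (5 > 4) — not an equilibrium.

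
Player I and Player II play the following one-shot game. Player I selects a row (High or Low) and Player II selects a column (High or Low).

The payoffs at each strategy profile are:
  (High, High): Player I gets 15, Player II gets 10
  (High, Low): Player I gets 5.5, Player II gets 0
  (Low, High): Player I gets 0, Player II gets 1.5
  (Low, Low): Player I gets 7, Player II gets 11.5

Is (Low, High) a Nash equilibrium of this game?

At (Low, High), Player I earns 0; switching to High would give 15, so Player I would deviate.
Player II earns 1.5; switching to Low would give 11.5, so Player II would deviate.
Since at least one player can profitably deviate, this is not a Nash equilibrium.

No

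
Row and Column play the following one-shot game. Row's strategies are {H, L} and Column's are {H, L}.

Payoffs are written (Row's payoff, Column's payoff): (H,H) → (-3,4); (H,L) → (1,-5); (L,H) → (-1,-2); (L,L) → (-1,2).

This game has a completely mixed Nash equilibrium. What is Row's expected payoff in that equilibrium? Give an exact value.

First find q, the probability Column plays H, from Row's indifference between H and L: −3q + (1−q) = −q − (1−q), giving q = 1/2.
Since Row is indifferent in equilibrium, Row's expected payoff equals the payoff from either row against (1/2, 1/2). Using H: −3(1/2) + (1/2) = -1.

-1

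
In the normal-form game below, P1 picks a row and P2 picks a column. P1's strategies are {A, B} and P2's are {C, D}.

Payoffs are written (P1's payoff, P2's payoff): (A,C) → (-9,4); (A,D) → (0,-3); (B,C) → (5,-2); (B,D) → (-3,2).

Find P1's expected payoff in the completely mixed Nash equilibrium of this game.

First find y, the probability P2 plays C, from P1's indifference between A and B: −9y = 5y − 3(1−y), giving y = 3/17.
Since P1 is indifferent in equilibrium, P1's expected payoff equals the payoff from either row against (3/17, 14/17). Using A: −9(3/17) = -27/17.

-27/17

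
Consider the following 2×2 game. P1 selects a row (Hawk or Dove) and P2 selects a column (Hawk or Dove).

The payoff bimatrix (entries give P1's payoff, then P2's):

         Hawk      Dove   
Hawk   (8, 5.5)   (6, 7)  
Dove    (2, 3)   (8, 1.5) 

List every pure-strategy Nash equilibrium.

none

(Hawk, Hawk): P2 prefers Dove (7 > 5.5) — not an equilibrium.
(Hawk, Dove): P1 prefers Dove (8 > 6) — not an equilibrium.
(Dove, Hawk): P1 prefers Hawk (8 > 2) — not an equilibrium.
(Dove, Dove): P2 prefers Hawk (3 > 1.5) — not an equilibrium.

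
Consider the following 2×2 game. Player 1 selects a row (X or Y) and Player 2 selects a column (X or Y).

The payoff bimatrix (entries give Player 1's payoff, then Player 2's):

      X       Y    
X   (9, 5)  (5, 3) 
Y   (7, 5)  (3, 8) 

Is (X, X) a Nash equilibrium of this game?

Yes

At (X, X), Player 1 earns 9; switching to Y would give 7, so Player 1 has no profitable deviation.
Player 2 earns 5; switching to Y would give 3, so Player 2 has no profitable deviation.
Neither player can gain by a unilateral deviation, so this profile is a Nash equilibrium.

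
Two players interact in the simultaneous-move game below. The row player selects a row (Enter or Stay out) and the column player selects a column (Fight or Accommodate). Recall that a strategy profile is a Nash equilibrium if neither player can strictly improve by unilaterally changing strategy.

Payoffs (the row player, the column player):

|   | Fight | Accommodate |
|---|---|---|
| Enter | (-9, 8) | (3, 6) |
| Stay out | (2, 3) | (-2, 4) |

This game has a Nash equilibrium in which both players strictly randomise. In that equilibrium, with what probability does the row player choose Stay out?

Let p be the probability that the row player plays Enter. In a completely mixed equilibrium, the column player must be indifferent between Fight and Accommodate.
The column player's expected payoff from Fight is 8p + 3(1−p); from Accommodate it is 6p + 4(1−p).
Setting these equal: 5p + 3 = 2p + 4, so p = 1/3.
Therefore the row player plays Stay out with probability 1 − 1/3 = 2/3.

2/3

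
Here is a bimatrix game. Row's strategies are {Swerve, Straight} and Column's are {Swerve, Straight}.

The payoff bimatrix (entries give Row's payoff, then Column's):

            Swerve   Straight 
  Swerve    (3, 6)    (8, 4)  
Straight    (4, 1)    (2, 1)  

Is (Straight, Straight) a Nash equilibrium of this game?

No

At (Straight, Straight), Row earns 2; switching to Swerve would give 8, so Row would deviate.
Column earns 1; switching to Swerve would give 1, so Column has no profitable deviation.
Since at least one player can profitably deviate, this is not a Nash equilibrium.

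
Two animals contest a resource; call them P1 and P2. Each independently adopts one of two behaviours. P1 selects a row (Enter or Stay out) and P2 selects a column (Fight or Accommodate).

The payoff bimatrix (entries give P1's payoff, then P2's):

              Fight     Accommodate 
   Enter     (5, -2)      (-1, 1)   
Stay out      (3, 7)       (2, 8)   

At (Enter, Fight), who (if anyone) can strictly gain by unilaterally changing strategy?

P2

P1 at (Enter, Fight) earns 5; deviating to Stay out yields 3 — not better.
P2 earns -2; deviating to Accommodate yields 1 — a strict improvement.
Only P2 has a strictly profitable deviation.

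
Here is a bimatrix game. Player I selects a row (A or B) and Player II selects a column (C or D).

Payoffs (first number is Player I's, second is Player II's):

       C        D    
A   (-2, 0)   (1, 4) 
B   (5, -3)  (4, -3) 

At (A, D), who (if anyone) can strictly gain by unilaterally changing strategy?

Player I at (A, D) earns 1; deviating to B yields 4 — a strict improvement.
Player II earns 4; deviating to C yields 0 — not better.
Only Player I has a strictly profitable deviation.

Player I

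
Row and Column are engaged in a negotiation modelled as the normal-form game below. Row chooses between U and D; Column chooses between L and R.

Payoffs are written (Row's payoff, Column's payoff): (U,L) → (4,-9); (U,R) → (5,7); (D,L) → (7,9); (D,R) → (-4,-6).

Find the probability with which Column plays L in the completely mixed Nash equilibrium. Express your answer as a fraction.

Let c be the probability that Column plays L. In a completely mixed equilibrium, Row must be indifferent between U and D.
Row's expected payoff from U is 4c + 5(1−c); from D it is 7c − 4(1−c).
Setting these equal: −c + 5 = 11c − 4, so c = 3/4.

3/4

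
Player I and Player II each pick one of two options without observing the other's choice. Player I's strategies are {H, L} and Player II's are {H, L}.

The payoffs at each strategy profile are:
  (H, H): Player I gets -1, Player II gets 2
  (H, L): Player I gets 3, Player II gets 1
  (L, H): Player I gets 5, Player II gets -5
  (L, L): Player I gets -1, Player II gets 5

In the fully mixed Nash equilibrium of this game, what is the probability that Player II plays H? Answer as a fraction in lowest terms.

2/5

Let y be the probability that Player II plays H. In a completely mixed equilibrium, Player I must be indifferent between H and L.
Player I's expected payoff from H is −y + 3(1−y); from L it is 5y − (1−y).
Setting these equal: −4y + 3 = 6y − 1, so y = 2/5.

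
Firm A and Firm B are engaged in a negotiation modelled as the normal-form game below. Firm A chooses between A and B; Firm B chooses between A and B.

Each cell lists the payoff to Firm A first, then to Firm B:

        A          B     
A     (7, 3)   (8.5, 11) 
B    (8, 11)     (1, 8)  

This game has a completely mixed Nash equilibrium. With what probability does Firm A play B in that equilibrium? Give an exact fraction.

Let x be the probability that Firm A plays A. In a completely mixed equilibrium, Firm B must be indifferent between A and B.
Firm B's expected payoff from A is 3x + 11(1−x); from B it is 11x + 8(1−x).
Setting these equal: −8x + 11 = 3x + 8, so x = 3/11.
Therefore Firm A plays B with probability 1 − 3/11 = 8/11.

8/11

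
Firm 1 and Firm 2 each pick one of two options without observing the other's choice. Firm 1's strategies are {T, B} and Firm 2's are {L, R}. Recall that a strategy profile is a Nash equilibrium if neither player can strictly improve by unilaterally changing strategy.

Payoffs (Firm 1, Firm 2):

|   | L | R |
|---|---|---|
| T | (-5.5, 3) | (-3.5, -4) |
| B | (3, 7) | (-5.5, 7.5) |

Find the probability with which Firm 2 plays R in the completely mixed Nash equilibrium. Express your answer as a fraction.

Let c be the probability that Firm 2 plays L. In a completely mixed equilibrium, Firm 1 must be indifferent between T and B.
Firm 1's expected payoff from T is −5.5c − 3.5(1−c); from B it is 3c − 5.5(1−c).
Setting these equal: −2c − 3.5 = 8.5c − 5.5, so c = 4/21.
Therefore Firm 2 plays R with probability 1 − 4/21 = 17/21.

17/21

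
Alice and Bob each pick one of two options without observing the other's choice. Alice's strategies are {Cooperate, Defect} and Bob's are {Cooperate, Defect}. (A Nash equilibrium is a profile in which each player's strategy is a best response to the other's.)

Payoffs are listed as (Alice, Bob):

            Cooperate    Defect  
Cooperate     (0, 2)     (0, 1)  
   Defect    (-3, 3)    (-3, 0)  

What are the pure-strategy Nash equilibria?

(Cooperate, Cooperate): Alice gets 0 ≥ -3 from Defect, and Bob gets 2 ≥ 1 from Defect — Nash equilibrium.
(Cooperate, Defect): Bob prefers Cooperate (2 > 1) — not an equilibrium.
(Defect, Cooperate): Alice prefers Cooperate (0 > -3) — not an equilibrium.
(Defect, Defect): Alice prefers Cooperate (0 > -3); Bob prefers Cooperate (3 > 0) — not an equilibrium.

(Cooperate, Cooperate)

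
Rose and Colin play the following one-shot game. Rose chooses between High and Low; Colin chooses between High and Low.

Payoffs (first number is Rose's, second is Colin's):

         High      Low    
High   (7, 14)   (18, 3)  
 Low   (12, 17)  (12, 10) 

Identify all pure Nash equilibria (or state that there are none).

(High, High): Rose prefers Low (12 > 7) — not an equilibrium.
(High, Low): Colin prefers High (14 > 3) — not an equilibrium.
(Low, High): Rose gets 12 ≥ 7 from High, and Colin gets 17 ≥ 10 from Low — Nash equilibrium.
(Low, Low): Rose prefers High (18 > 12); Colin prefers High (17 > 10) — not an equilibrium.

(Low, High)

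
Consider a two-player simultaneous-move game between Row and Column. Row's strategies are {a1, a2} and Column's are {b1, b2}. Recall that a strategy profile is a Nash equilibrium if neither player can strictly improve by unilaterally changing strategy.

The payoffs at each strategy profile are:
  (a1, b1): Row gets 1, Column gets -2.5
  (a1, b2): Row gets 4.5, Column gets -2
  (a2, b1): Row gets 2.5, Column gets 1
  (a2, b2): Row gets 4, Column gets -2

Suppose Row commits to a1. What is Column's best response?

Against a1, Column earns -2.5 from b1 and -2 from b2.
So b2 is the best response.

b2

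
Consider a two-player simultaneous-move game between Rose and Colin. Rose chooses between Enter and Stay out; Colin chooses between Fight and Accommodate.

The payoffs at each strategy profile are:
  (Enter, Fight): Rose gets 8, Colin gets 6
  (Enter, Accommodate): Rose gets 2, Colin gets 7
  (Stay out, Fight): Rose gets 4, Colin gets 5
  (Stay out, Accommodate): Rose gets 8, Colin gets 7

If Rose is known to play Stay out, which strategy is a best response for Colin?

Accommodate

Against Stay out, Colin earns 5 from Fight and 7 from Accommodate.
So Accommodate is the best response.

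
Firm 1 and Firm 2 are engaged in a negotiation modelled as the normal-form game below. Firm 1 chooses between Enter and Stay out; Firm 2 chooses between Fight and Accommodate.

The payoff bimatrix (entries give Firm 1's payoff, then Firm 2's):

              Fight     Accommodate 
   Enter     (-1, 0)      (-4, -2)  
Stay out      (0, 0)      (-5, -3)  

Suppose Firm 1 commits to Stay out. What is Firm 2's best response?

Fight

Against Stay out, Firm 2 earns 0 from Fight and -3 from Accommodate.
So Fight is the best response.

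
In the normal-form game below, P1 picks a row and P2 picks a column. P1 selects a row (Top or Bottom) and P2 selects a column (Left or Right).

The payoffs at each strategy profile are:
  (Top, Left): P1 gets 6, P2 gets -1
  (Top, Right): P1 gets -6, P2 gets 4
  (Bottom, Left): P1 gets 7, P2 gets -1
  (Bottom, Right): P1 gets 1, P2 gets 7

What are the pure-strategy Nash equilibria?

(Bottom, Right)

(Top, Left): P1 prefers Bottom (7 > 6); P2 prefers Right (4 > -1) — not an equilibrium.
(Top, Right): P1 prefers Bottom (1 > -6) — not an equilibrium.
(Bottom, Left): P2 prefers Right (7 > -1) — not an equilibrium.
(Bottom, Right): P1 gets 1 ≥ -6 from Top, and P2 gets 7 ≥ -1 from Left — Nash equilibrium.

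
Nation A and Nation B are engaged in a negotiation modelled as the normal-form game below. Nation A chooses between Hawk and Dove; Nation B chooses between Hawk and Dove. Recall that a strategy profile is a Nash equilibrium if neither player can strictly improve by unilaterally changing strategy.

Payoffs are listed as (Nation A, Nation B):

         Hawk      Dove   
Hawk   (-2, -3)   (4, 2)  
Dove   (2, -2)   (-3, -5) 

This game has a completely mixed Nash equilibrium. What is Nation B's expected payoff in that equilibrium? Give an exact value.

First find p, the probability Nation A plays Hawk, from Nation B's indifference between Hawk and Dove: −3p − 2(1−p) = 2p − 5(1−p), giving p = 3/8.
Since Nation B is indifferent in equilibrium, Nation B's expected payoff equals the payoff from either column against (3/8, 5/8). Using Hawk: −3(3/8) − 2(5/8) = -19/8.

-19/8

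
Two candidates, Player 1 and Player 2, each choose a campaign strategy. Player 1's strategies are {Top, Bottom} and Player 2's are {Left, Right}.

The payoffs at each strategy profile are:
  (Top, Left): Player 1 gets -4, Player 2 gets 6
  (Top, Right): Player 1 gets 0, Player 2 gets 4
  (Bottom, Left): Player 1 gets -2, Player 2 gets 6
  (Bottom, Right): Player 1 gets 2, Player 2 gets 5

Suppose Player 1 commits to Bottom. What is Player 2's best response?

Against Bottom, Player 2 earns 6 from Left and 5 from Right.
So Left is the best response.

Left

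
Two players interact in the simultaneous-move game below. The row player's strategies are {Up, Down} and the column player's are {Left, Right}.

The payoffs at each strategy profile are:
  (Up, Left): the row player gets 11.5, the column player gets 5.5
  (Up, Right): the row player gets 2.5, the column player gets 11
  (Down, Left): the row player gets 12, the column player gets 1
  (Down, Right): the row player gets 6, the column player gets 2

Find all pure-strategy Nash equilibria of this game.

(Down, Right)

(Up, Left): the row player prefers Down (12 > 11.5); the column player prefers Right (11 > 5.5) — not an equilibrium.
(Up, Right): the row player prefers Down (6 > 2.5) — not an equilibrium.
(Down, Left): the column player prefers Right (2 > 1) — not an equilibrium.
(Down, Right): the row player gets 6 ≥ 2.5 from Up, and the column player gets 2 ≥ 1 from Left — Nash equilibrium.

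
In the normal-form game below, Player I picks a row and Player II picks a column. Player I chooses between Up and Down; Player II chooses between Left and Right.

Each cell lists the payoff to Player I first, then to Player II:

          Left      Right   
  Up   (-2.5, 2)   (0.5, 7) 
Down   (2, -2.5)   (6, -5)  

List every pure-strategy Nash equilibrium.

(Up, Left): Player I prefers Down (2 > -2.5); Player II prefers Right (7 > 2) — not an equilibrium.
(Up, Right): Player I prefers Down (6 > 0.5) — not an equilibrium.
(Down, Left): Player I gets 2 ≥ -2.5 from Up, and Player II gets -2.5 ≥ -5 from Right — Nash equilibrium.
(Down, Right): Player II prefers Left (-2.5 > -5) — not an equilibrium.

(Down, Left)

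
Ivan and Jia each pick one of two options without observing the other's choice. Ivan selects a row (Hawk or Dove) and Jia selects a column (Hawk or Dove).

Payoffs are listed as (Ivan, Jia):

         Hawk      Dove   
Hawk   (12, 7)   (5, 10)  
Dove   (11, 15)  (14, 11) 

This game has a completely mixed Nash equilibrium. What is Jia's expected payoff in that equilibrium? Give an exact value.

73/7

First find x, the probability Ivan plays Hawk, from Jia's indifference between Hawk and Dove: 7x + 15(1−x) = 10x + 11(1−x), giving x = 4/7.
Since Jia is indifferent in equilibrium, Jia's expected payoff equals the payoff from either column against (4/7, 3/7). Using Hawk: 7(4/7) + 15(3/7) = 73/7.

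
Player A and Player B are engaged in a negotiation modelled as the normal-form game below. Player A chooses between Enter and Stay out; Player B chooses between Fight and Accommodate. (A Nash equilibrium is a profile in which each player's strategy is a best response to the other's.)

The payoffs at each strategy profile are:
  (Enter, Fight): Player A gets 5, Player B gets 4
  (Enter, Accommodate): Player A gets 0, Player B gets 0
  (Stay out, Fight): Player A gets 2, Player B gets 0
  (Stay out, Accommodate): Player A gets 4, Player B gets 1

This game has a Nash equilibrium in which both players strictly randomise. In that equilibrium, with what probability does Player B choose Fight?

Let y be the probability that Player B plays Fight. In a completely mixed equilibrium, Player A must be indifferent between Enter and Stay out.
Player A's expected payoff from Enter is 5y; from Stay out it is 2y + 4(1−y).
Setting these equal: 5y = −2y + 4, so y = 4/7.

4/7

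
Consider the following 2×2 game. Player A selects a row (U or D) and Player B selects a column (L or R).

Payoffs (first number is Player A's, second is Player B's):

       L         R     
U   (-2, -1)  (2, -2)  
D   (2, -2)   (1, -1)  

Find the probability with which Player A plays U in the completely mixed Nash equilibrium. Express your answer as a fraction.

1/2

Let x be the probability that Player A plays U. In a completely mixed equilibrium, Player B must be indifferent between L and R.
Player B's expected payoff from L is −x − 2(1−x); from R it is −2x − (1−x).
Setting these equal: x − 2 = −x − 1, so x = 1/2.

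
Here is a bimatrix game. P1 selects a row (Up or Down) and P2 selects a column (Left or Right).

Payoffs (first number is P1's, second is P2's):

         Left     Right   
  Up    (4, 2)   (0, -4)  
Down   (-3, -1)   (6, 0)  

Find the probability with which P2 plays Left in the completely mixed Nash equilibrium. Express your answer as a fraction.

Let q be the probability that P2 plays Left. In a completely mixed equilibrium, P1 must be indifferent between Up and Down.
P1's expected payoff from Up is 4q; from Down it is −3q + 6(1−q).
Setting these equal: 4q = −9q + 6, so q = 6/13.

6/13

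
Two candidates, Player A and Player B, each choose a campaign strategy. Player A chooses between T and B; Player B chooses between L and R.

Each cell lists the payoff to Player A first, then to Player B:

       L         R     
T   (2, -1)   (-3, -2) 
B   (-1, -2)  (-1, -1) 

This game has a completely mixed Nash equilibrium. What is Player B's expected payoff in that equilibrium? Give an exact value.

First find p, the probability Player A plays T, from Player B's indifference between L and R: −p − 2(1−p) = −2p − (1−p), giving p = 1/2.
Since Player B is indifferent in equilibrium, Player B's expected payoff equals the payoff from either column against (1/2, 1/2). Using L: −(1/2) − 2(1/2) = -3/2.

-3/2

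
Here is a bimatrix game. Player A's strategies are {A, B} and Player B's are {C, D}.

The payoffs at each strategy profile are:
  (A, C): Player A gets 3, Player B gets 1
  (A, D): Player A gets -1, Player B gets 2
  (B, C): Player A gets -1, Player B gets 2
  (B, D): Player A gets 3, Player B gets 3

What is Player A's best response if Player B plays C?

Against C, Player A earns 3 from A and -1 from B.
So A is the best response.

A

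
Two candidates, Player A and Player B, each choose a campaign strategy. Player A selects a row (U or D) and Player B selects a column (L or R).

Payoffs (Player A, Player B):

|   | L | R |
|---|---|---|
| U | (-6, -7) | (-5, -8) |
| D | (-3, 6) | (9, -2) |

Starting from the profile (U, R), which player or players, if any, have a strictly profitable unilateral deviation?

Both

Player A at (U, R) earns -5; deviating to D yields 9 — a strict improvement.
Player B earns -8; deviating to L yields -7 — a strict improvement.
Both Player A and Player B have strictly profitable deviations.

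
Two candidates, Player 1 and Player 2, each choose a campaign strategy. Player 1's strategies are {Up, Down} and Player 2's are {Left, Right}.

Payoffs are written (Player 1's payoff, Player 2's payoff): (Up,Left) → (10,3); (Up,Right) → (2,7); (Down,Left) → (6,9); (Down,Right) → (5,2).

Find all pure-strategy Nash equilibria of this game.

none

(Up, Left): Player 2 prefers Right (7 > 3) — not an equilibrium.
(Up, Right): Player 1 prefers Down (5 > 2) — not an equilibrium.
(Down, Left): Player 1 prefers Up (10 > 6) — not an equilibrium.
(Down, Right): Player 2 prefers Left (9 > 2) — not an equilibrium.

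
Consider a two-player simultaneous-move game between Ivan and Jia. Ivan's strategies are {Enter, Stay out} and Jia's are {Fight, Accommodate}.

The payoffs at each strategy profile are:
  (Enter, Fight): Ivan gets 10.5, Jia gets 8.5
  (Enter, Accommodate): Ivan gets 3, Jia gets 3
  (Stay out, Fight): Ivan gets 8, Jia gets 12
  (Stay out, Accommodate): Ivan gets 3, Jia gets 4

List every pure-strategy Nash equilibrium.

(Enter, Fight)

(Enter, Fight): Ivan gets 10.5 ≥ 8 from Stay out, and Jia gets 8.5 ≥ 3 from Accommodate — Nash equilibrium.
(Enter, Accommodate): Jia prefers Fight (8.5 > 3) — not an equilibrium.
(Stay out, Fight): Ivan prefers Enter (10.5 > 8) — not an equilibrium.
(Stay out, Accommodate): Jia prefers Fight (12 > 4) — not an equilibrium.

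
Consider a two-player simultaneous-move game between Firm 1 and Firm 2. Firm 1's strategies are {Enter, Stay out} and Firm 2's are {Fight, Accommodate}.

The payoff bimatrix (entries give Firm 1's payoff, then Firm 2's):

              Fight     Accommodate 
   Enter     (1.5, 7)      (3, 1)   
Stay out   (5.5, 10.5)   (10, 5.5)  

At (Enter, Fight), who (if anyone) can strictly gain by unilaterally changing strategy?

Firm 1

Firm 1 at (Enter, Fight) earns 1.5; deviating to Stay out yields 5.5 — a strict improvement.
Firm 2 earns 7; deviating to Accommodate yields 1 — not better.
Only Firm 1 has a strictly profitable deviation.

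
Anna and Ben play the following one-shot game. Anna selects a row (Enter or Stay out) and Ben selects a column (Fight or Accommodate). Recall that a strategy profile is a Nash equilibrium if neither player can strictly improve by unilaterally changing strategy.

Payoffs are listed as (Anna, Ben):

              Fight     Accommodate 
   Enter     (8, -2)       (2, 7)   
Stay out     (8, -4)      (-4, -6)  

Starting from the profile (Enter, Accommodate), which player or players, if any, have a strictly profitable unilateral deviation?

Neither

Anna at (Enter, Accommodate) earns 2; deviating to Stay out yields -4 — not better.
Ben earns 7; deviating to Fight yields -2 — not better.
Neither player can strictly improve; the profile is a Nash equilibrium.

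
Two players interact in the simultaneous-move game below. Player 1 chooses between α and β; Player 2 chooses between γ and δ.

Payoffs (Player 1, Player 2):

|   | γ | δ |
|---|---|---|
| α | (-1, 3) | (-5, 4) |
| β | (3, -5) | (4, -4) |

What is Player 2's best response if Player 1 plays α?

δ

Against α, Player 2 earns 3 from γ and 4 from δ.
So δ is the best response.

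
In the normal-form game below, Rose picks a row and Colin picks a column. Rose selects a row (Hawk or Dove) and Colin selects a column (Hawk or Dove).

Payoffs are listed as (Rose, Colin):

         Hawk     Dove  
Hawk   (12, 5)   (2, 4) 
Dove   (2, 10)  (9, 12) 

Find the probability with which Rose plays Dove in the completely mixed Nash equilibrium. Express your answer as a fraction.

1/3

Let r be the probability that Rose plays Hawk. In a completely mixed equilibrium, Colin must be indifferent between Hawk and Dove.
Colin's expected payoff from Hawk is 5r + 10(1−r); from Dove it is 4r + 12(1−r).
Setting these equal: −5r + 10 = −8r + 12, so r = 2/3.
Therefore Rose plays Dove with probability 1 − 2/3 = 1/3.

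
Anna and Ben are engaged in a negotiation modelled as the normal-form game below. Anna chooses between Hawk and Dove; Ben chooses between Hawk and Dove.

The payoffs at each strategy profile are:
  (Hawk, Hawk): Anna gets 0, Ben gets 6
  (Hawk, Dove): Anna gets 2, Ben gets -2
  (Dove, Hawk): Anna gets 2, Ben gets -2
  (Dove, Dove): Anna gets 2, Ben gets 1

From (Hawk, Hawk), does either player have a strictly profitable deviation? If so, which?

Anna

Anna at (Hawk, Hawk) earns 0; deviating to Dove yields 2 — a strict improvement.
Ben earns 6; deviating to Dove yields -2 — not better.
Only Anna has a strictly profitable deviation.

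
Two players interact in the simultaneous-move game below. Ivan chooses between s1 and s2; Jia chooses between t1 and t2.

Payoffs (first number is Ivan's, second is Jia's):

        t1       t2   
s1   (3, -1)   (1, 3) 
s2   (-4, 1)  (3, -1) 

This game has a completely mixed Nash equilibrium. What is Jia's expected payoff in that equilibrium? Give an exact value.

1/3

First find p, the probability Ivan plays s1, from Jia's indifference between t1 and t2: −p + (1−p) = 3p − (1−p), giving p = 1/3.
Since Jia is indifferent in equilibrium, Jia's expected payoff equals the payoff from either column against (1/3, 2/3). Using t1: −(1/3) + (2/3) = 1/3.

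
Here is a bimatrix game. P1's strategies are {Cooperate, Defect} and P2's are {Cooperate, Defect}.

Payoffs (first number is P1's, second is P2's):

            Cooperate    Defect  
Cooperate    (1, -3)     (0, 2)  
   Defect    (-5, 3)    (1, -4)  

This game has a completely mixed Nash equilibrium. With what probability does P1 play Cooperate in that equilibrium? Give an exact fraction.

7/12

Let r be the probability that P1 plays Cooperate. In a completely mixed equilibrium, P2 must be indifferent between Cooperate and Defect.
P2's expected payoff from Cooperate is −3r + 3(1−r); from Defect it is 2r − 4(1−r).
Setting these equal: −6r + 3 = 6r − 4, so r = 7/12.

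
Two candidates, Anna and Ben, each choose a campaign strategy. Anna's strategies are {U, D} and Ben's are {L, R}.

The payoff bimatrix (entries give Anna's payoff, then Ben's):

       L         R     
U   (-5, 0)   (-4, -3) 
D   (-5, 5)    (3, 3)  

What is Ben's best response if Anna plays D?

L

Against D, Ben earns 5 from L and 3 from R.
So L is the best response.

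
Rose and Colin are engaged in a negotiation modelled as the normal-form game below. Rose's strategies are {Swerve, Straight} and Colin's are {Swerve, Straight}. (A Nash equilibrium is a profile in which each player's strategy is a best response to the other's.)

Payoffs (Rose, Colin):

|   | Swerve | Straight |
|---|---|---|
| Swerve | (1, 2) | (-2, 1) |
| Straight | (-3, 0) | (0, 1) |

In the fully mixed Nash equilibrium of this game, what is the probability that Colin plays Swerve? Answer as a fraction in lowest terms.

Let y be the probability that Colin plays Swerve. In a completely mixed equilibrium, Rose must be indifferent between Swerve and Straight.
Rose's expected payoff from Swerve is y − 2(1−y); from Straight it is −3y.
Setting these equal: 3y − 2 = −3y, so y = 1/3.

1/3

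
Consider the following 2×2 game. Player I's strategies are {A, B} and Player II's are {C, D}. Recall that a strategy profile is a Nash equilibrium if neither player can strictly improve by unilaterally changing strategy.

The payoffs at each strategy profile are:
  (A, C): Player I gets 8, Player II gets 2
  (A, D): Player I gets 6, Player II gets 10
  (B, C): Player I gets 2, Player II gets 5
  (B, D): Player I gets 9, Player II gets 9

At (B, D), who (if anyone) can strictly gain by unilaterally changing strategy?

Neither

Player I at (B, D) earns 9; deviating to A yields 6 — not better.
Player II earns 9; deviating to C yields 5 — not better.
Neither player can strictly improve; the profile is a Nash equilibrium.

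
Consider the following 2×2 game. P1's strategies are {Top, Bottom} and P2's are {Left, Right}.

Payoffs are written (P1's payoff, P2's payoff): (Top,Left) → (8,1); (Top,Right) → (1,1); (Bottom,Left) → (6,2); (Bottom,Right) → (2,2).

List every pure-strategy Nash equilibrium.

(Top, Left): P1 gets 8 ≥ 6 from Bottom, and P2 gets 1 ≥ 1 from Right — Nash equilibrium.
(Top, Right): P1 prefers Bottom (2 > 1) — not an equilibrium.
(Bottom, Left): P1 prefers Top (8 > 6) — not an equilibrium.
(Bottom, Right): P1 gets 2 ≥ 1 from Top, and P2 gets 2 ≥ 2 from Left — Nash equilibrium.

(Top, Left) and (Bottom, Right)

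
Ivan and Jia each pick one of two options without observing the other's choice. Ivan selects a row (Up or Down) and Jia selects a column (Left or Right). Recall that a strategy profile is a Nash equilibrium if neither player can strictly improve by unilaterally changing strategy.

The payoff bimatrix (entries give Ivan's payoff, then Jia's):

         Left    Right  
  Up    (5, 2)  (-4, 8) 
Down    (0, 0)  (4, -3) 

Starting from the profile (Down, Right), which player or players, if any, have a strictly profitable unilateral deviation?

Jia

Ivan at (Down, Right) earns 4; deviating to Up yields -4 — not better.
Jia earns -3; deviating to Left yields 0 — a strict improvement.
Only Jia has a strictly profitable deviation.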